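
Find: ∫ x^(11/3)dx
Power rule: ∫ x^(11/3) dx = x^(14/3)/(14/3) + C

Answer: (3/14)·x^(14/3) + C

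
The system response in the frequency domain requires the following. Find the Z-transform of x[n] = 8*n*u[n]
Z{n*u[n]} = z/(z-1)^2
By linearity: Z{8*n*u[n]} = 8z/(z-1)^2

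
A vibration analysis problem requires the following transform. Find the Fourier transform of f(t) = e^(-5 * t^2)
The Fourier transform of a Gaussian e^(-a*t^2) is sqrt(pi/a)*e^(-omega^2/(4a)).
With a=5: F(omega)=sqrt(pi/5)*e^(-omega^2/20)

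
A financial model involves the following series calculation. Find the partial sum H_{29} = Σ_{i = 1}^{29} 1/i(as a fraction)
H_29 = 1+1/2+1/3+...+1/29
= 9227046511387/2329089562800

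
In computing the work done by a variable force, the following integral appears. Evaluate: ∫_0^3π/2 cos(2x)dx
Antiderivative: sin(2x)/2
Evaluate at bounds: [sin(2·3π/2)/2] - [sin(2·0)/2]
=((0) - (0))/2=0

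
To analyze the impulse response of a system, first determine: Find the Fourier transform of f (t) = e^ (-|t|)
Using the standard pair: F{e^(-a|t|)}=2a/(a^2 + omega^2)
With a=1: F(omega)=2/(1 + omega^2)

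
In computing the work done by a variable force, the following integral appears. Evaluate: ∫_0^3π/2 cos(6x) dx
Antiderivative: sin(6x)/6
Evaluate at bounds: [sin(6·3π/2)/6] - [sin(6·0)/6]
= ((0) - (0))/6 = 0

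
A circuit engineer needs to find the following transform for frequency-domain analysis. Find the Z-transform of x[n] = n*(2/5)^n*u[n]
Using the property Z{n * a^n * u[n]} = az/(z-a)^2
With a = 2/5: X(z) = (2/5)z/(z - 2/5)^2, |z| > 2/5

Answer: (2/5)z/(z - 2/5)^2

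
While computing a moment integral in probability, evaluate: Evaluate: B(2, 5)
B(x,y)=Γ(x)Γ(y)/Γ(x + y)=(x-1)!(y-1)!/(x + y-1)!
B(2,5)=1!·4!/6!=1/30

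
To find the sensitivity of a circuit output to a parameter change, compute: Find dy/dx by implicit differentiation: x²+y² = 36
Differentiate both sides: 2x + 2y·(dy/dx)=0
Solve: dy/dx=-2x/(2y)=-x/y

Answer: dy/dx=-x/y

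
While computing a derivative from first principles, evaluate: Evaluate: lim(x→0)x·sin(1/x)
Squeeze theorem: -|x| ≤ x·sin(1/x) ≤ |x|
Since x → 0 as x → 0, by squeeze theorem the limit is 0

Answer: 0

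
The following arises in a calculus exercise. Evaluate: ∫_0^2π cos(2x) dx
Antiderivative: sin(2x)/2
Evaluate at bounds: [sin(2·2π)/2] - [sin(2·0)/2]
=((0) - (0))/2=0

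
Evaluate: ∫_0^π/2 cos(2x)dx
Antiderivative: sin(2x)/2
Evaluate at bounds: [sin(2·π/2)/2] - [sin(2·0)/2]
= ((0) - (0))/2 = 0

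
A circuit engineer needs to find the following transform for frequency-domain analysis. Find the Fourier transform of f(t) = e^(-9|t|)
Using the standard pair: F{e^(-a|t|)} = 2a/(a^2+omega^2)
With a = 9: F(omega) = 18/(81+omega^2)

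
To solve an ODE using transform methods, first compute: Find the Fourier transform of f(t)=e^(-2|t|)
Using the standard pair: F{e^(-a|t|)}=2a/(a^2+omega^2)
With a=2: F(omega)=4/(4+omega^2)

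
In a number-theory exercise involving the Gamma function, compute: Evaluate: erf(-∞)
erf(-∞)=-1 (the error function is odd, so erf(-∞)=-erf(∞)=-1)

Answer: -1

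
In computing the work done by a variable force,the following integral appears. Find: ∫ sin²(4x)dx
Using identity sin²(u)=(1 - cos(2u))/2:
∫ (1 - cos(8x))/2 dx=x/2 - sin(8x)/16+C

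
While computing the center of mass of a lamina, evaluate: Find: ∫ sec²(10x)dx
Since d/dx[tan(10x)]=10sec²(10x), integral=tan(10x)/10 + C

Answer: (1/10)tan(10x) + C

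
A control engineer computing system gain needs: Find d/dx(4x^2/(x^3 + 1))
Quotient rule: (f/g)'=(f'g - fg')/g²
f=4x^2, f'=8x
g=x^3 + 1, g'=3x^2

Answer: (8x·(x^3 + 1) - 12x^4)/(x^3 + 1)²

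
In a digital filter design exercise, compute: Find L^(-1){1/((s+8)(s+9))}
Partial fractions: 1/((s + 8)(s + 9)) = A/(s + 8) + B/(s + 9)
Cover-up: A = 1/(s + 9)|_{s = -8} = 1; B = 1/(s + 8)|_{s = -9} = -1
L^(-1) = e^(-8t) - e^(-9t)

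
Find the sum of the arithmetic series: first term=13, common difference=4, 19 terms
Last term: a_n=13+(19-1)·4=85
Sum=n(a_1+a_n)/2=19(13+85)/2=931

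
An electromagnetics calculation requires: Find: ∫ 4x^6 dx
Using power rule: ∫ 4x^6 dx = 4/7 x^7+C = (4/7)x^7+C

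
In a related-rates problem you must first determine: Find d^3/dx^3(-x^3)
Apply power rule 3 times:
d^1: -3x^2
d^2: -6x
d^3: -6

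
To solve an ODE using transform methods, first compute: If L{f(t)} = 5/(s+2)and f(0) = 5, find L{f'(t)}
L{f'(t)}=s·F(s) - f(0)=5s/(s+2)-5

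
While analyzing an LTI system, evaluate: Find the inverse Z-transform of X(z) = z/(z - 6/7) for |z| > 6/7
Standard pair: z/(z-a) <-> a^n*u[n] for causal signals
With a = 6/7: x[n] = (6/7)^n*u[n]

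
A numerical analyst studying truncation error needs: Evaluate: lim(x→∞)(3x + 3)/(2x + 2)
Divide numerator and denominator by x:
lim (3 + 3/x)/(2 + 2/x) = 3/2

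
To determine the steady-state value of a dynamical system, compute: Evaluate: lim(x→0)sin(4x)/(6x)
L'Hôpital (0/0): lim 4cos(4x)/6=4/6

Answer: 2/3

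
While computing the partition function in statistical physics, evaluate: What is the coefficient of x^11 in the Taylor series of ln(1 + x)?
ln(1+x) = Σ (-1)^(n+1) x^n/n
Coefficient of x^11 = (-1)^12/11 = 1/11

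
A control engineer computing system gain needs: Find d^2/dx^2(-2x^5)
Apply power rule 2 times:
d^1: -10x^4
d^2: -40x^3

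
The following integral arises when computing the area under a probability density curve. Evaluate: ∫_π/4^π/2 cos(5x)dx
Antiderivative: sin(5x)/5
Evaluate at bounds: [sin(5·π/2)/5] - [sin(5·π/4)/5]
= ((1) - (-√2/2))/5 = 1/5+√2/10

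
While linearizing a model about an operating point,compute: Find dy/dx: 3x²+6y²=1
Differentiate: 6x+12y·(dy/dx) = 0
dy/dx = -6x/(12y) = -(1/2)·(x/y)

Answer: dy/dx = -(1/2)·(x/y)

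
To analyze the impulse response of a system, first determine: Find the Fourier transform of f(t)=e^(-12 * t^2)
The Fourier transform of a Gaussian e^(-a * t^2) is sqrt(pi/a) * e^(-omega^2/(4a)).
With a = 12: F(omega) = sqrt(pi/12) * e^(-omega^2/48)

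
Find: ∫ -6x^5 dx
Using power rule: ∫ -6x^5 dx = -6/6 x^6+C = -x^6+C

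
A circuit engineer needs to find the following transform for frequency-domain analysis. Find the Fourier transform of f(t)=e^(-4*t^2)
The Fourier transform of a Gaussian e^(-a * t^2) is sqrt(pi/a) * e^(-omega^2/(4a)).
With a=4: F(omega)=sqrt(pi)/2 * e^(-omega^2/16)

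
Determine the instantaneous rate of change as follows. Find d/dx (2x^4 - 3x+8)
Power rule: d/dx(ax^n) = n·a·x^(n-1)
Term by term: 8·x^3 - 3

Answer: 8x^3 - 3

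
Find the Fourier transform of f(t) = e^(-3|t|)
Using the standard pair: F{e^(-a|t|)}=2a/(a^2+omega^2)
With a=3: F(omega)=6/(9+omega^2)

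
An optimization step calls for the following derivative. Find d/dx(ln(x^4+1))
Chain rule: d/dx[ln(u)] = u'/u where u = x^4+1
u' = 4x^3

Answer: (4x^3)/(x^4+1)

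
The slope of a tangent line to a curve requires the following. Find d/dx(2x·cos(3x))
Product rule: (fg)' = f'g+fg'
f = 2x, f' = 2
g = cos(3x), g' = -3·sin(3x)

Answer: 2·cos(3x)-6x·sin(3x)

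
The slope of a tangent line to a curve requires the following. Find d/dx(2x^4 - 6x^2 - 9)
Power rule: d/dx(ax^n)=n·a·x^(n-1)
Term by term: 8·x^3-12·x

Answer: 8x^3-12x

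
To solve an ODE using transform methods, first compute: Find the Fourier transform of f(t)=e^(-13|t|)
Using the standard pair: F{e^(-a|t|)} = 2a/(a^2 + omega^2)
With a = 13: F(omega) = 26/(169 + omega^2)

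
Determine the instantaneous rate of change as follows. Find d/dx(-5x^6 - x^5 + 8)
Power rule: d/dx(ax^n) = n·a·x^(n-1)
Term by term: -30·x^5 - 5·x^4

Answer: -30x^5 - 5x^4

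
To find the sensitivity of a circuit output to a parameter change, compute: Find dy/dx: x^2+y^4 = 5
Differentiate: 2x + 4y^3·(dy/dx) = 0
dy/dx = -2x/(4y^3)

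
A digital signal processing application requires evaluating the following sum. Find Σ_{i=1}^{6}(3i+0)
= 3·Σ i+0·6 = 3·21+0 = 63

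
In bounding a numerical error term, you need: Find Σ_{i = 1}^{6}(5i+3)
=5·Σ i+3·6=5·21+18=123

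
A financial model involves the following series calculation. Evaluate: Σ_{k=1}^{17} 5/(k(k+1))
Partial fractions: 5/(k(k + 1)) = 5/k - 5/(k + 1)
Telescoping sum: 5(1 - 1/18) = 5·17/18

Answer: 85/18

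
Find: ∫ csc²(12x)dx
Since d/dx[-cot(12x)] = 12csc²(12x), integral = -cot(12x)/12 + C

Answer: (-1/12)cot(12x) + C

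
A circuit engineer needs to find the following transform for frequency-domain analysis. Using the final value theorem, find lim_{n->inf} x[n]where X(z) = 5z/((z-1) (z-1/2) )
Final value theorem: lim x[n]=lim_{z->1} (z-1)*X(z)
(z-1)*X(z)=5z/(z-1/2)
As z->1: 5/(1-1/2)=5/(1/2)=10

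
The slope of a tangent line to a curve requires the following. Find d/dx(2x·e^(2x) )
Product rule: (fg)'=f'g + fg'
f=2x, f'=2
g=e^(2x), g'=2·e^(2x)

Answer: 2·e^(2x) + 4x·e^(2x)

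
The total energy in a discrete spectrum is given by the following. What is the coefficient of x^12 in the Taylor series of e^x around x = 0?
Taylor series of e^x = Σ x^n/n!
Coefficient of x^12 = 1/12! = 1/479001600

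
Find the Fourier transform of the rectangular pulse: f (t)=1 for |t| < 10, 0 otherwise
F(omega)=integral from -10 to 10 of e^(-j * omega * t) dt
=2 * sin(10 * omega)/omega=20 * sinc(10 * omega/pi)

Answer: 2 * sin(10 * omega)/omega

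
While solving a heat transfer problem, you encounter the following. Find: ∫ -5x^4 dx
Using power rule: ∫ -5x^4 dx = -5/5 x^5 + C = -x^5 + C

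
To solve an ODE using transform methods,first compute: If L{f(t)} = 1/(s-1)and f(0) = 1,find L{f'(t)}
L{f'(t)} = s·F(s) - f(0) = s/(s-1) - 1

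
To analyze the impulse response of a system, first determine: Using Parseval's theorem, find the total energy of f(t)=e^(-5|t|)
Parseval's theorem: E = integral |f(t)|^2 dt = (1/2pi) integral |F(omega)|^2 domega
E = integral_{-inf}^{inf} e^(-10|t|) dt = 2 * integral_0^inf e^(-10t) dt = 2/(2 * 5) = 1/5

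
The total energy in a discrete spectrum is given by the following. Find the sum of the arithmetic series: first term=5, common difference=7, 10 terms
Last term: a_n=5 + (10 - 1)·7=68
Sum=n(a_1 + a_n)/2=10(5 + 68)/2=365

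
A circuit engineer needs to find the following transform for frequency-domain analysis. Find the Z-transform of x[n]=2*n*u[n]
Z{n*u[n]}=z/(z-1)^2
By linearity: Z{2*n*u[n]}=2z/(z-1)^2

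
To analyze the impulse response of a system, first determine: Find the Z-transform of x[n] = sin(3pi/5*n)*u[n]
Z{sin(w0*n)*u[n]} = z*sin(w0)/(z^2 - 2z*cos(w0) + 1)
With w0 = 3pi/5: X(z) = z*sin(3pi/5)/(z^2 - 2z*cos(3pi/5) + 1)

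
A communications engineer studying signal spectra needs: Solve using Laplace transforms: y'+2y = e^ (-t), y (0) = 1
Take L: sY - 1 + 2Y = 1/(s + 1)
Y(s + 2) = 1/(s + 1) + 1
Y = 1/((s + 1)(s + 2)) + 1/(s + 2)
Partial fractions: 1/((s + 1)(s + 2)) = 1/(s + 1) - 1/(s + 2)
So Y = 1/(s + 1)
Inverse Laplace transform (L^(-1){1/(s + 1)} = e^(-t), L^(-1){1/(s + 2)} = e^(-2t)):

Answer: y(t) = 1·e^(-t)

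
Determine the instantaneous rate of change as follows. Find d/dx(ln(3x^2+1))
Chain rule: d/dx[ln(u)] = u'/u where u = 3x^2+1
u' = 6x

Answer: (6x)/(3x^2+1)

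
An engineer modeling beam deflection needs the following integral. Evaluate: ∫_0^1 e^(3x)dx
Antiderivative: (1/3)e^(3x)
Evaluate: (1/3)(e^3-1)

Answer: (e^3-1)/3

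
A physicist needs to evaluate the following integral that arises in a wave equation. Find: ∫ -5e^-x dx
Since d/dx[e^-x]=- e^-x, we get 5e^-x + C

Answer: 5e^-x + C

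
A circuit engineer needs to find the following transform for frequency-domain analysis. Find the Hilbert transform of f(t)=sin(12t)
The Hilbert transform shifts each frequency component by -pi/2.
H{sin(wt)}=-cos(wt)
With w=12: H{sin(12t)}=-cos(12t)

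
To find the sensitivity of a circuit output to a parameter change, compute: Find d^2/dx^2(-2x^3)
Apply power rule 2 times:
d^1: -6x^2
d^2: -12x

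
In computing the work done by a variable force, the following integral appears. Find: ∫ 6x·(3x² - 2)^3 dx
Let u=3x² - 2, du=6x dx
∫ u^3 du=u^4/4 + C

Answer: (3x² - 2)^4/4 + C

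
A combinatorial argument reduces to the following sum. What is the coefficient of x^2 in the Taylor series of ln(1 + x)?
ln(1+x) = Σ (-1)^(n+1) x^n/n
Coefficient of x^2 = (-1)^3/2 = -1/2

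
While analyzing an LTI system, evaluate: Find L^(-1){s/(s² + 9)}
L^(-1){s/(s²+w²)}=cos(wt)
Here w=3

Answer: cos(3t)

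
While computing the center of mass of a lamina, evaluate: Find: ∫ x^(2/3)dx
Power rule: ∫ x^(2/3) dx=x^(5/3)/(5/3) + C

Answer: (3/5)·x^(5/3) + C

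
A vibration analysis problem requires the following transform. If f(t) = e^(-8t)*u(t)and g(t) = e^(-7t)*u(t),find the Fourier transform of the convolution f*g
By the convolution theorem: F{f*g}=F(omega)*G(omega)
F(omega)=1/(8 + j*omega), G(omega)=1/(7 + j*omega)
F{f*g}=1/((8 + j*omega)(7 + j*omega))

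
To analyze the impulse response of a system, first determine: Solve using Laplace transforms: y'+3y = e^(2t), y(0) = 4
Take L: sY - 4 + 3Y = 1/(s-2)
Y(s + 3) = 1/(s-2) + 4
Y = 1/((s-2)(s + 3)) + 4/(s + 3)
Partial fractions: 1/((s-2)(s + 3)) = (1/5)/(s-2) - (1/5)/(s + 3)
So Y = (1/5)/(s-2) + (19/5)/(s + 3)
Inverse Laplace transform (L^(-1){1/(s-2)} = e^(2t), L^(-1){1/(s + 3)} = e^(-3t)):

Answer: y(t) = (1/5)·e^(2t) + (19/5)·e^(-3t)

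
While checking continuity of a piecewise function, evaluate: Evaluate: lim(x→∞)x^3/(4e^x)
Apply L'Hôpital 3 times (∞/∞ each time):
Eventually get 3!/(4e^x) → 0

Answer: 0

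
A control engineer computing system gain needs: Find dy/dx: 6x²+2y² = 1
Differentiate: 12x + 4y·(dy/dx)=0
dy/dx=-12x/(4y)=-3·(x/y)

Answer: dy/dx=-3·(x/y)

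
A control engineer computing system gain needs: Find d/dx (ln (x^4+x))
Chain rule: d/dx[ln(u)] = u'/u where u = x^4+x
u' = 4x^3+1

Answer: (4x^3+1)/(x^4+x)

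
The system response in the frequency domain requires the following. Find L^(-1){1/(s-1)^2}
L^(-1){1/(s-a)^n} = t^(n-1)·e^(at)/(n-1)!
Here a = 1, n = 2: t^1·e^(t)/1

Answer: t·e^(t)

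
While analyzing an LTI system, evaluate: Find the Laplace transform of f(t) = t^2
L{t^n}=n!/s^(n + 1)
L{t^2}=2!/s^3=2/s^3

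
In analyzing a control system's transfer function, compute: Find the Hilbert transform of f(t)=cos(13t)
The Hilbert transform shifts each frequency component by -pi/2.
H{cos(wt)} = sin(wt)
With w = 13: H{cos(13t)} = sin(13t)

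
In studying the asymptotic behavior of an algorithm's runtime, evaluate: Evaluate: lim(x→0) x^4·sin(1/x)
Squeeze theorem: -|x^4| ≤ x^4·sin(1/x) ≤ |x^4|
Since x^4 → 0 as x → 0, by squeeze theorem the limit is 0

Answer: 0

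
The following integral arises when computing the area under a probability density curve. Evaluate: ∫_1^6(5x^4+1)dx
Step 1: Find antiderivative F(x) = x^5 + x
Step 2: F(6) - F(1) = 7782 - (2) = 7780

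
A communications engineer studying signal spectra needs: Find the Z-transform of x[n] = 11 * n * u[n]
Z{n*u[n]}=z/(z-1)^2
By linearity: Z{11*n*u[n]}=11z/(z-1)^2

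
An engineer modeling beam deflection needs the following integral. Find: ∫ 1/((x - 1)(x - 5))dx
Partial fractions: 1/((x-1)(x-5)) = A/(x-1)+B/(x-5)
A = -1/4, B = 1/4
∫ [-1/4· 1/(x-1)+1/4· 1/(x-5)] dx
= (1/4)[ln|x-5| - ln|x-1|]+C

Answer: (1/4)·ln|(x-5)/(x-1)|+C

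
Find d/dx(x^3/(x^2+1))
Quotient rule: (f/g)' = (f'g - fg')/g²
f = x^3, f' = 3x^2
g = x^2+1, g' = 2x

Answer: (3x^2·(x^2+1)-2x^4)/(x^2+1)²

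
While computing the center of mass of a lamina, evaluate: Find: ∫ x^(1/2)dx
Power rule: ∫ x^(1/2) dx=x^(3/2)/(3/2) + C

Answer: (2/3)·x^(3/2) + C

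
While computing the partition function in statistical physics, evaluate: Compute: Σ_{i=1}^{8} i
Using formula: Σ i^1 = n(n+1)/2 = 8·9/2 = 36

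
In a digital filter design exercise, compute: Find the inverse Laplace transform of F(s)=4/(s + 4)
L^(-1){4/(s-a)}=c·e^(at)
Here a=-4, c=4

Answer: 4e^(-4t)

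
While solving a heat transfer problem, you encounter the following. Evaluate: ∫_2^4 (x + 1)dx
Step 1: Find antiderivative F(x)=(1/2)x^2 + x
Step 2: F(4) - F(2)=12 - (4)=8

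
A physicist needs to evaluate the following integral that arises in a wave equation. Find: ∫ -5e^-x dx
Since d/dx[e^-x]=- e^-x, we get 5e^-x+C

Answer: 5e^-x+C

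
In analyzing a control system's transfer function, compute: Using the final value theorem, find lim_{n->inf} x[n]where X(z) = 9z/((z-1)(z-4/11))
Final value theorem: lim x[n]=lim_{z->1} (z-1) * X(z)
(z-1) * X(z)=9z/(z-4/11)
As z->1: 9/(1 - 4/11)=9/(7/11)=99/7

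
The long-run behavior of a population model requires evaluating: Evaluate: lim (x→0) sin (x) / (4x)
L'Hôpital (0/0): lim cos(x)/4=1/4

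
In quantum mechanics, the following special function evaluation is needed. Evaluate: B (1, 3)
B(x,y)=Γ(x)Γ(y)/Γ(x+y)=(x-1)!(y-1)!/(x+y-1)!
B(1,3)=0!·2!/3!=1/3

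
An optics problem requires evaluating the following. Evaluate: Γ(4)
Γ(n)=(n-1)! for positive integers
Γ(4)=3!=6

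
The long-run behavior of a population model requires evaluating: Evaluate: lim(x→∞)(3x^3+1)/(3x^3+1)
Divide numerator and denominator by x^3:
lim (3+1/x^3)/(3+1/x^3) = 1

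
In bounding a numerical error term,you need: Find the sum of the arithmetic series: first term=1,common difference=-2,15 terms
Last term: a_n=1 + (15 - 1)·-2=-27
Sum=n(a_1 + a_n)/2=15(1 + (-27))/2=-195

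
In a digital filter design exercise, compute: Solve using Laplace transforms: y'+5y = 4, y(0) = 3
Take L of both sides: sY(s)-3+5Y(s) = 4/s
Y(s)(s+5) = 4/s+3
Y(s) = 4/(s(s+5))+3/(s+5)
Partial fractions: 4/(s(s+5)) = (4/5)/s - (4/5)/(s+5)
So Y(s) = (4/5)/s+(11/5)/(s+5)
Inverse transform (L^(-1){1/s} = 1, L^(-1){1/(s+5)} = e^(-5t)):

Answer: y(t) = 4/5+(11/5)·e^(-5t)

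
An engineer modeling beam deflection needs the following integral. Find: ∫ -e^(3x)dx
Since d/dx[e^(3x)] = 3e^(3x), we get -1/3 e^(3x) + C

Answer: (-1/3)e^(3x) + C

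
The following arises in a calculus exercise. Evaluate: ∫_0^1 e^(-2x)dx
Antiderivative: (1/(-2))e^(-2x)
Evaluate: (1/(-2))(e^-2-1)

Answer: (e^-2-1)/(-2)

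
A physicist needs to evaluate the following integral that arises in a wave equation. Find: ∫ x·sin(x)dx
By parts: u = x, dv = sin(x) dx
du = dx, v = -cos(x)
= -x·cos(x)+sin(x)+C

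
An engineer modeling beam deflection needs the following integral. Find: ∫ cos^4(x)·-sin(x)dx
Let u = cos(x), du = -sin(x) dx
∫ u^4 du = u^5/5 + C

Answer: cos^5(x)/5 + C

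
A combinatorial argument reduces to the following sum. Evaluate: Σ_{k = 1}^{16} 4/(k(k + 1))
Partial fractions: 4/(k(k+1))=4/k - 4/(k+1)
Telescoping sum: 4(1-1/17)=4·16/17

Answer: 64/17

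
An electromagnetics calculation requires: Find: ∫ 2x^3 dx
Using power rule: ∫ 2x^3 dx=2/4 x^4+C=(1/2)x^4+C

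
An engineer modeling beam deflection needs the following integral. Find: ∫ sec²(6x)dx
Since d/dx[tan(6x)]=6sec²(6x), integral=tan(6x)/6+C

Answer: (1/6)tan(6x)+C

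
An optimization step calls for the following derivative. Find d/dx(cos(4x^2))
Chain rule: d/dx[cos(u)]=-sin(u)·u' where u=4x^2
u'=8x

Answer: -8x·sin(4x^2)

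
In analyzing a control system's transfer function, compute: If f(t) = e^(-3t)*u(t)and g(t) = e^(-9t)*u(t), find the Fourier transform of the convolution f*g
By the convolution theorem: F{f * g} = F(omega) * G(omega)
F(omega) = 1/(3 + j * omega), G(omega) = 1/(9 + j * omega)
F{f * g} = 1/((3 + j * omega)(9 + j * omega))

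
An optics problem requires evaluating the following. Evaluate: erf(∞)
erf(∞)=1 (the error function converges to 1)

Answer: 1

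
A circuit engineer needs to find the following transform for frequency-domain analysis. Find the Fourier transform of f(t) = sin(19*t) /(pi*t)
sin(W*t)/(pi*t)=(W/pi)*sinc(W*t/pi) is the impulse response of the ideal low-pass filter with cutoff W (here W=19).
Its Fourier transform is a rectangular function:
F(omega)=1 for |omega| < 19, 0 otherwise

Answer: rect(omega/38) [i.e., 1 for |omega| < 19, 0 otherwise]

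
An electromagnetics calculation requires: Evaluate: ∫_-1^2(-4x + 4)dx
Step 1: Find antiderivative F(x)=-2x^2 + 4x
Step 2: F(2) - F(-1)=0 - (-6)=6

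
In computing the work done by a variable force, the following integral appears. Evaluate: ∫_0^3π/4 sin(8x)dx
Antiderivative: -cos(8x)/8
Evaluate at bounds: [-cos(8·3π/4)/8] - [-cos(8·0)/8]
= (-(1)+(1))/8 = 0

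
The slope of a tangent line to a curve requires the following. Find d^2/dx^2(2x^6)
Apply power rule 2 times:
d^1: 12x^5
d^2: 60x^4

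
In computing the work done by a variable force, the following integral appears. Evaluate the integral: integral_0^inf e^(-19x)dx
integral_0^inf e^(-19x) dx = [-1/19 * e^(-19x)]_0^inf
= 0 - (-1/19) = 1/19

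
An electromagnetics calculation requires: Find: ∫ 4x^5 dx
Using power rule: ∫ 4x^5 dx = 4/6 x^6 + C = (2/3)x^6 + C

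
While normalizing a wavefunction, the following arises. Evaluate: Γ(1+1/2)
Γ(n + 1/2) = (2n)!√π/(4^n·n!)
= 2√π/(4·1) = (1/2)·√π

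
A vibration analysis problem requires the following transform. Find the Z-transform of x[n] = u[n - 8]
Using the time-shift property: Z{u[n-8]}=z^(-8) * z/(z-1)
=z^(-7)/(z-1)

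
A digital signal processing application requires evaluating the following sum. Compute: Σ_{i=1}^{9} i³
Using formula: Σ i^3=[n(n+1)/2]²=[9·10/2]²=2025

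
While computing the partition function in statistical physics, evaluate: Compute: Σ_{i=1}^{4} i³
Using formula: Σ i^3=[n(n + 1)/2]²=[4·5/2]²=100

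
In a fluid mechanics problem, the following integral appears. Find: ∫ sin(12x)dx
Using substitution u = 12x: ∫ sin(u) du/12 = -cos(u)/12+C

Answer: (-1/12)cos(12x)+C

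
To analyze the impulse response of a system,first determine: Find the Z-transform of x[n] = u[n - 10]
Using the time-shift property: Z{u[n-10]} = z^(-10)*z/(z-1)
= z^(-9)/(z-1)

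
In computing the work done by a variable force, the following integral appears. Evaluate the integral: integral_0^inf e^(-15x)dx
integral_0^inf e^(-15x) dx=[-1/15 * e^(-15x)]_0^inf
=0 - (-1/15)=1/15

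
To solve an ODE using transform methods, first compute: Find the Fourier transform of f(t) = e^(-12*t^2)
The Fourier transform of a Gaussian e^(-a * t^2) is sqrt(pi/a) * e^(-omega^2/(4a)).
With a=12: F(omega)=sqrt(pi/12) * e^(-omega^2/48)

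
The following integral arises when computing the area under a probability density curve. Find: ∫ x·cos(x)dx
By parts: u=x, dv=cos(x) dx
du=dx, v=sin(x)
=x·sin(x) + cos(x) + C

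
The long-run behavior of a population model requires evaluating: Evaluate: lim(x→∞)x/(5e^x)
Apply L'Hôpital 1 times (∞/∞ each time):
Eventually get 1!/(5e^x) → 0

Answer: 0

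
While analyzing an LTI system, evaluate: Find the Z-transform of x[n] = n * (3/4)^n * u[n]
Using the property Z{n*a^n*u[n]}=az/(z-a)^2
With a=3/4: X(z)=(3/4)z/(z - 3/4)^2, |z| > 3/4

Answer: (3/4)z/(z - 3/4)^2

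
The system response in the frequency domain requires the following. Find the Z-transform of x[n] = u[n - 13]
Using the time-shift property: Z{u[n-13]} = z^(-13)*z/(z-1)
= z^(-12)/(z-1)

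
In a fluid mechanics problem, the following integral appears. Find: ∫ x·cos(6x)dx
By parts: u = x, dv = cos(6x) dx
du = dx, v = sin(6x)/6
= x·sin(6x)/6 + cos(6x)/6² + C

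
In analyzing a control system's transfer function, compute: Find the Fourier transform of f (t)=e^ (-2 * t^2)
The Fourier transform of a Gaussian e^(-a*t^2) is sqrt(pi/a)*e^(-omega^2/(4a)).
With a = 2: F(omega) = sqrt(pi/2)*e^(-omega^2/8)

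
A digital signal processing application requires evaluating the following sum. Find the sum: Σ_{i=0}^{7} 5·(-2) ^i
Geometric series: S=a(1 - r^n)/(1 - r)
a=5, r=-2, n=8
S=5(1-256)/3=-425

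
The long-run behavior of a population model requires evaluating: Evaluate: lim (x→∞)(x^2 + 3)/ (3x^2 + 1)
Divide numerator and denominator by x^2:
lim (1+3/x^2)/(3+1/x^2) = 1/3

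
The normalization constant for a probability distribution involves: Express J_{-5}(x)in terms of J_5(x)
For integer n: J_{-n}(x) = (-1)^n J_n(x)
With n = 5: J_{-5}(x) = (-1)^5 J_5(x) = -J_5(x)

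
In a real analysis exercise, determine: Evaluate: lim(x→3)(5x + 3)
Polynomial is continuous, so substitute x = 3:
5·3 + 3 = 18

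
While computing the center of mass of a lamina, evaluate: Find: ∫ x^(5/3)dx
Power rule: ∫ x^(5/3) dx = x^(8/3)/(8/3)+C

Answer: (3/8)·x^(8/3)+C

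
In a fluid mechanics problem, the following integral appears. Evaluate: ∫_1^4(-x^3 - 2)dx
Step 1: Find antiderivative F(x) = (-1/4)x^4-2x
Step 2: F(4) - F(1) = -72 - (-9/4) = -279/4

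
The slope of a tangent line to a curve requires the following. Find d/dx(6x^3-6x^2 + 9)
Power rule: d/dx(ax^n) = n·a·x^(n-1)
Term by term: 18·x^2 - 12·x

Answer: 18x^2 - 12x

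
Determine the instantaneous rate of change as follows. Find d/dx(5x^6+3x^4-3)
Power rule: d/dx(ax^n) = n·a·x^(n-1)
Term by term: 30·x^5 + 12·x^3

Answer: 30x^5 + 12x^3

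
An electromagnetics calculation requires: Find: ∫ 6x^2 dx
Using power rule: ∫ 6x^2 dx=6/3 x^3 + C=2x^3 + C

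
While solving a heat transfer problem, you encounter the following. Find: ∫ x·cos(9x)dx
By parts: u = x, dv = cos(9x) dx
du = dx, v = sin(9x)/9
= x·sin(9x)/9 + cos(9x)/9² + C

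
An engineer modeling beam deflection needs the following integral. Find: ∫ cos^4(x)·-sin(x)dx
Let u = cos(x), du = -sin(x) dx
∫ u^4 du = u^5/5+C

Answer: cos^5(x)/5+C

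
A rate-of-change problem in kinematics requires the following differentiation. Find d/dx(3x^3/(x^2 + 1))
Quotient rule: (f/g)' = (f'g - fg')/g²
f = 3x^3, f' = 9x^2
g = x^2 + 1, g' = 2x

Answer: (9x^2·(x^2 + 1) - 6x^4)/(x^2 + 1)²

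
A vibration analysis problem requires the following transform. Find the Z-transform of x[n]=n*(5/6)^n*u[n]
Using the property Z{n * a^n * u[n]}=az/(z-a)^2
With a=5/6: X(z)=(5/6)z/(z - 5/6)^2, |z| > 5/6

Answer: (5/6)z/(z - 5/6)^2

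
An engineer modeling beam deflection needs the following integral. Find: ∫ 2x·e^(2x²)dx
Let u = 2x², du = 4x dx
∫ (1/2)e^u du = e^u/2+C

Answer: e^(2x²)/2+C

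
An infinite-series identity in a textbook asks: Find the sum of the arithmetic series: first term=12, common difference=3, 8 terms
Last term: a_n = 12 + (8 - 1)·3 = 33
Sum = n(a_1 + a_n)/2 = 8(12 + 33)/2 = 180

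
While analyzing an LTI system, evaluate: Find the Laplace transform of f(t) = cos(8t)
L{cos(wt)} = s/(s² + w²)
L{cos(8t)} = s/(s² + 64)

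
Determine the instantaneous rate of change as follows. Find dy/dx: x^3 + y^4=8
Differentiate: 3x^2+4y^3·(dy/dx)=0
dy/dx=-3x^2/(4y^3)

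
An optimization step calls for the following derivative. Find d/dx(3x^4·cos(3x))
Product rule: (fg)' = f'g + fg'
f = 3x^4, f' = 12x^3
g = cos(3x), g' = -3·sin(3x)

Answer: 12x^3·cos(3x) - 9x^4·sin(3x)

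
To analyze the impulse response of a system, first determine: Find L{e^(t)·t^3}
First shifting: L{e^(at)f(t)}=F(s-a)
L{t^3}=6/s^4
Shift s → s-1: 6/(s-1)^4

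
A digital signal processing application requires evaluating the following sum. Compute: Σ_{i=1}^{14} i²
Using formula: Σ i^2 = n(n + 1)(2n + 1)/6 = 14·15·29/6 = 1015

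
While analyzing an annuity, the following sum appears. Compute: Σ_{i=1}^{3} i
Using formula: Σ i^1=n(n+1)/2=3·4/2=6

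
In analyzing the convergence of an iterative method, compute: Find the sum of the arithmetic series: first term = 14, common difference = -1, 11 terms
Last term: a_n = 14 + (11 - 1)·-1 = 4
Sum = n(a_1 + a_n)/2 = 11(14 + 4)/2 = 99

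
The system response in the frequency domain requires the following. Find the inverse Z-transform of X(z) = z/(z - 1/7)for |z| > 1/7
Standard pair: z/(z-a) <-> a^n * u[n] for causal signals
With a = 1/7: x[n] = (1/7)^n * u[n]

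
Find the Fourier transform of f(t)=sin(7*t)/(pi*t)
sin(W*t)/(pi*t)=(W/pi)*sinc(W*t/pi) is the impulse response of the ideal low-pass filter with cutoff W (here W=7).
Its Fourier transform is a rectangular function:
F(omega)=1 for |omega| < 7, 0 otherwise

Answer: rect(omega/14) [i.e., 1 for |omega| < 7, 0 otherwise]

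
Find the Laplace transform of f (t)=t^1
L{t^n} = n!/s^(n+1)
L{t^1} = 1!/s^2 = 1/s^2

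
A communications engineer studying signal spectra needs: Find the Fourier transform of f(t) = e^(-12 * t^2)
The Fourier transform of a Gaussian e^(-a * t^2) is sqrt(pi/a) * e^(-omega^2/(4a)).
With a = 12: F(omega) = sqrt(pi/12) * e^(-omega^2/48)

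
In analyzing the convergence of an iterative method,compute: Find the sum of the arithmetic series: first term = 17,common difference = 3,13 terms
Last term: a_n=17 + (13 - 1)·3=53
Sum=n(a_1 + a_n)/2=13(17 + 53)/2=455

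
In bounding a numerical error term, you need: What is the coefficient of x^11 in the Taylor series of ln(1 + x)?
ln(1+x) = Σ (-1)^(n+1) x^n/n
Coefficient of x^11 = (-1)^12/11 = 1/11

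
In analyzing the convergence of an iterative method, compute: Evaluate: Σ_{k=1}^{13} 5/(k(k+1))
Partial fractions: 5/(k(k+1))=5/k - 5/(k+1)
Telescoping sum: 5(1-1/14)=5·13/14

Answer: 65/14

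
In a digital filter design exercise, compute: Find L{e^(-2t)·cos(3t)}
First shifting: L{e^(at)f(t)}=F(s-a)
L{cos(3t)}=s/(s² + 9)
Shift: (s + 2)/((s + 2)² + 9)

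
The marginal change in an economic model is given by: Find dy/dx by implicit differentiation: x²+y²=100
Differentiate both sides: 2x + 2y·(dy/dx) = 0
Solve: dy/dx = -2x/(2y) = -x/y

Answer: dy/dx = -x/y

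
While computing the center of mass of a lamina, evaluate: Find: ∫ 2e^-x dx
Since d/dx[e^-x] = - e^-x, we get -2e^-x + C

Answer: -2e^-x + C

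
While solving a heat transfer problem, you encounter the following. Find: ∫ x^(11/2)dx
Power rule: ∫ x^(11/2) dx=x^(13/2)/(13/2) + C

Answer: (2/13)·x^(13/2) + C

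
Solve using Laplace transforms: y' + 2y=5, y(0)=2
Take L of both sides: sY(s)-2+2Y(s)=5/s
Y(s)(s+2)=5/s+2
Y(s)=5/(s(s+2))+2/(s+2)
Partial fractions: 5/(s(s+2))=(5/2)/s - (5/2)/(s+2)
So Y(s)=(5/2)/s - (1/2)/(s+2)
Inverse transform (L^(-1){1/s}=1, L^(-1){1/(s+2)}=e^(-2t)):

Answer: y(t)=5/2 - (1/2)·e^(-2t)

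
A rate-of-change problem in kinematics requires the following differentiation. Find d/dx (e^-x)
Chain rule: d/dx[e^u]=e^u · u' where u=-x
u'=-1

Answer: -1·e^-x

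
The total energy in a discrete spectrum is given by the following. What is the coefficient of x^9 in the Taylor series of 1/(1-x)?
1/(1-x) = Σ x^n for |x|<1
All coefficients are 1

Answer: 1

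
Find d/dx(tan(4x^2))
Chain rule: d/dx[tan(u)]=sec²(u)·u' where u=4x^2
u'=8x

Answer: 8x·sec²(4x^2)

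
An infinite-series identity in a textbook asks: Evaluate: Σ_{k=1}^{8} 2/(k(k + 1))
Partial fractions: 2/(k(k+1)) = 2/k - 2/(k+1)
Telescoping sum: 2(1-1/9) = 2·8/9

Answer: 16/9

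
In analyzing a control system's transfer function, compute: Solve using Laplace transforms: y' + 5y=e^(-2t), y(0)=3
Take L: sY - 3+5Y=1/(s+2)
Y(s+5)=1/(s+2)+3
Y=1/((s+2)(s+5))+3/(s+5)
Partial fractions: 1/((s+2)(s+5))=(1/3)/(s+2) - (1/3)/(s+5)
So Y=(1/3)/(s+2)+(8/3)/(s+5)
Inverse Laplace transform (L^(-1){1/(s+2)}=e^(-2t), L^(-1){1/(s+5)}=e^(-5t)):

Answer: y(t)=(1/3)·e^(-2t)+(8/3)·e^(-5t)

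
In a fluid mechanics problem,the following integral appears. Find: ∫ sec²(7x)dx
Since d/dx[tan(7x)] = 7sec²(7x), integral = tan(7x)/7 + C

Answer: (1/7)tan(7x) + C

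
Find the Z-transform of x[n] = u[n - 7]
Using the time-shift property: Z{u[n-7]}=z^(-7) * z/(z-1)
=z^(-6)/(z-1)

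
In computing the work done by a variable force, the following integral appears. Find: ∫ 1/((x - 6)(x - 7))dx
Partial fractions: 1/((x-6)(x-7))=A/(x-6)+B/(x-7)
A=-1, B=1
∫ [-1· 1/(x-6)+1· 1/(x-7)] dx
=(1)[ln|x-7| - ln|x-6|]+C

Answer: ln|(x-7)/(x-6)|+C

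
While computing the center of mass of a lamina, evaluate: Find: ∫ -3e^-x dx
Since d/dx[e^-x] = - e^-x, we get 3e^-x+C

Answer: 3e^-x+C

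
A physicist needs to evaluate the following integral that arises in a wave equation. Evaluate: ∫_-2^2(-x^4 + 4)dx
Step 1: Find antiderivative F(x) = (-1/5)x^5+4x
Step 2: F(2) - F(-2) = 8/5 - (-8/5) = 16/5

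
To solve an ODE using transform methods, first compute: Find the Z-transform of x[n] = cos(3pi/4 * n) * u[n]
Z{cos(w0 * n) * u[n]}=z(z - cos(w0))/(z^2 - 2z * cos(w0) + 1)
With w0=3pi/4: X(z)=z(z - cos(3pi/4))/(z^2 - 2z * cos(3pi/4) + 1)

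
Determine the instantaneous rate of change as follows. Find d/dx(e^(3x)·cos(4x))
Product rule: (fg)'=f'g + fg'
f=e^(3x), f'=3·e^(3x)
g=cos(4x), g'=-4·sin(4x)

Answer: 3·e^(3x)·cos(4x) - 4·e^(3x)·sin(4x)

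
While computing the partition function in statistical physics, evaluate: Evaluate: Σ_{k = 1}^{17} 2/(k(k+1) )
Partial fractions: 2/(k(k+1))=2/k - 2/(k+1)
Telescoping sum: 2(1-1/18)=2·17/18

Answer: 17/9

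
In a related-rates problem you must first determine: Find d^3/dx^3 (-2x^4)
Apply power rule 3 times:
d^1: -8x^3
d^2: -24x^2
d^3: -48x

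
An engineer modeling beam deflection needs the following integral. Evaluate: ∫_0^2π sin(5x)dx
Antiderivative: -cos(5x)/5
Evaluate at bounds: [-cos(5·2π)/5] - [-cos(5·0)/5]
= (-(1) + (1))/5 = 0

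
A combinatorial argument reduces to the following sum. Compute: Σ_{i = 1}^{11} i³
Using formula: Σ i^3=[n(n+1)/2]²=[11·12/2]²=4356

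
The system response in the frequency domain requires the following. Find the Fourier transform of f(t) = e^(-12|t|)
Using the standard pair: F{e^(-a|t|)}=2a/(a^2+omega^2)
With a=12: F(omega)=24/(144+omega^2)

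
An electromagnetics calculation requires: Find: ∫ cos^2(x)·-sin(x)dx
Let u = cos(x), du = -sin(x) dx
∫ u^2 du = u^3/3+C

Answer: cos^3(x)/3+C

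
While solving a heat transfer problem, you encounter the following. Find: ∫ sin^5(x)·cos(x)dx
Let u = sin(x), du = cos(x) dx
∫ u^5 du = u^6/6 + C

Answer: sin^6(x)/6 + C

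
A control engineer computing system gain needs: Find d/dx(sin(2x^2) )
Chain rule: d/dx[sin(u)] = cos(u)·u' where u = 2x^2
u' = 4x

Answer: 4x·cos(2x^2)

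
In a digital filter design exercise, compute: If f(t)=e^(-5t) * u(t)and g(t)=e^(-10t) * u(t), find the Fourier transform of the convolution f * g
By the convolution theorem: F{f*g}=F(omega)*G(omega)
F(omega)=1/(5 + j*omega), G(omega)=1/(10 + j*omega)
F{f*g}=1/((5 + j*omega)(10 + j*omega))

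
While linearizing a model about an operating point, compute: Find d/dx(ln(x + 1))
Chain rule: d/dx[ln(u)] = u'/u where u = x+1
u' = 1

Answer: (1)/(x+1)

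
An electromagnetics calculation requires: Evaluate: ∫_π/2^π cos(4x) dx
Antiderivative: sin(4x)/4
Evaluate at bounds: [sin(4·π)/4] - [sin(4·π/2)/4]
= ((0) - (0))/4 = 0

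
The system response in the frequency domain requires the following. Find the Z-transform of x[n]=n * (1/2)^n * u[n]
Using the property Z{n * a^n * u[n]}=az/(z-a)^2
With a=1/2: X(z)=(1/2)z/(z - 1/2)^2, |z| > 1/2

Answer: (1/2)z/(z - 1/2)^2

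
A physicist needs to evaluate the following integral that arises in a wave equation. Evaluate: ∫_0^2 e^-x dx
Antiderivative: -e^-x
Evaluate: -(e^-2 - 1)

Answer: (e^-2 - 1)/(-1)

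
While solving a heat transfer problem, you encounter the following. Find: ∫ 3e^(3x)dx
Since d/dx[e^(3x)]=3e^(3x), we get 1 e^(3x) + C

Answer: e^(3x) + C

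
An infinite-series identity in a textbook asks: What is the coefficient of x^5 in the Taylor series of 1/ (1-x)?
1/(1-x) = Σ x^n for |x|<1
All coefficients are 1

Answer: 1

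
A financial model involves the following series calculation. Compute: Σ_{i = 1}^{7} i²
Using formula: Σ i^2=n(n+1)(2n+1)/6=7·8·15/6=140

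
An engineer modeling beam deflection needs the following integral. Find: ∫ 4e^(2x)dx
Since d/dx[e^(2x)] = 2e^(2x), we get 2 e^(2x)+C

Answer: 2e^(2x)+C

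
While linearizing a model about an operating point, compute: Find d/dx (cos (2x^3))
Chain rule: d/dx[cos(u)] = -sin(u)·u' where u = 2x^3
u' = 6x^2

Answer: -6x^2·sin(2x^3)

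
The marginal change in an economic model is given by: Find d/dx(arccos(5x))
d/dx[arccos(u)]=-u'/√(1-u²), u=5x, u'=5

Answer: -5/√(1 - 25x²)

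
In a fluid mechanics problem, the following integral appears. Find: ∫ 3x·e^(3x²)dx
Let u=3x², du=6x dx
∫ (1/2)e^u du=e^u/2+C

Answer: e^(3x²)/2+C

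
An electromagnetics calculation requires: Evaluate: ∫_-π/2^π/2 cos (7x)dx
Antiderivative: sin(7x)/7
Evaluate at bounds: [sin(7·π/2)/7] - [sin(7·-π/2)/7]
=((-1) - (1))/7=-2/7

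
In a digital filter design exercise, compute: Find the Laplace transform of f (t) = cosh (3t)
L{cosh(at)}=s/(s²-a²)
L{cosh(3t)}=s/(s²-9)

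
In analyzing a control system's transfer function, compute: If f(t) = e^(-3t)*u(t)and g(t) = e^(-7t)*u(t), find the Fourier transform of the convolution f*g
By the convolution theorem: F{f * g}=F(omega) * G(omega)
F(omega)=1/(3+j * omega), G(omega)=1/(7+j * omega)
F{f * g}=1/((3+j * omega)(7+j * omega))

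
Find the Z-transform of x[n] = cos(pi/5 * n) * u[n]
Z{cos(w0*n)*u[n]} = z(z - cos(w0))/(z^2 - 2z*cos(w0) + 1)
With w0 = pi/5: X(z) = z(z - cos(pi/5))/(z^2 - 2z*cos(pi/5) + 1)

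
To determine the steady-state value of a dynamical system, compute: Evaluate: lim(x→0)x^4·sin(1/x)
Squeeze theorem: -|x^4| ≤ x^4·sin(1/x) ≤ |x^4|
Since x^4 → 0 as x → 0, by squeeze theorem the limit is 0

Answer: 0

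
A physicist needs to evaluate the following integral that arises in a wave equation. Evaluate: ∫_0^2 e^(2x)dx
Antiderivative: (1/2)e^(2x)
Evaluate: (1/2)(e^4-1)

Answer: (e^4-1)/2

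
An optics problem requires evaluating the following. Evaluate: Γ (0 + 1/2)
Γ(1/2) = √π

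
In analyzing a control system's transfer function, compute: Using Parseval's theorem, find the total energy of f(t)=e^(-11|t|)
Parseval's theorem: E = integral |f(t)|^2 dt = (1/2pi) integral |F(omega)|^2 domega
E = integral_{-inf}^{inf} e^(-22|t|) dt = 2*integral_0^inf e^(-22t) dt = 2/(2*11) = 1/11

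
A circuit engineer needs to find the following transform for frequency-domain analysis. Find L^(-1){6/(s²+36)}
L^(-1){w/(s² + w²)} = sin(wt)
Here w = 6

Answer: sin(6t)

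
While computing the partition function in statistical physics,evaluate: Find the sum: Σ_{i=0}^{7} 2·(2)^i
Geometric series: S=a(1 - r^n)/(1 - r)
a=2, r=2, n=8
S=2(1 - 256)/-1=510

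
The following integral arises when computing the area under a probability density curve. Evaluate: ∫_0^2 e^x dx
Antiderivative: e^x
Evaluate: (e^2-1)

Answer: e^2-1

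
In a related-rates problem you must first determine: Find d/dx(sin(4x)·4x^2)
Product rule: (fg)'=f'g + fg'
f=sin(4x), f'=4·cos(4x)
g=4x^2, g'=8x

Answer: 16·cos(4x)·x^2 + 8·sin(4x)·x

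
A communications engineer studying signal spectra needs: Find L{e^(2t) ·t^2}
First shifting: L{e^(at)f(t)} = F(s-a)
L{t^2} = 2/s^3
Shift s → s-2: 2/(s-2)^3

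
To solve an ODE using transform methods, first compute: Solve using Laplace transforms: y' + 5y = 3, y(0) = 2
Take L of both sides: sY(s) - 2 + 5Y(s)=3/s
Y(s)(s + 5)=3/s + 2
Y(s)=3/(s(s + 5)) + 2/(s + 5)
Partial fractions: 3/(s(s + 5))=(3/5)/s - (3/5)/(s + 5)
So Y(s)=(3/5)/s + (7/5)/(s + 5)
Inverse transform (L^(-1){1/s}=1, L^(-1){1/(s + 5)}=e^(-5t)):

Answer: y(t)=3/5 + (7/5)·e^(-5t)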